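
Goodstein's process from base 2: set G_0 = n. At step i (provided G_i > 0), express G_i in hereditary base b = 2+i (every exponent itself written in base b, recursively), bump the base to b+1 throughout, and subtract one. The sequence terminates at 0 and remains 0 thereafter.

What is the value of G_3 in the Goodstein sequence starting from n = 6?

G_0 = 6. HB_2(6) = 2^2 + 2. Bump = 30. G_1 = 29.
G_1 = 29. HB_3(29) = 3^3 + 2. Bump = 258. G_2 = 257.
G_2 = 257. HB_4(257) = 4^4 + 1. Bump = 3126. G_3 = 3125.

3125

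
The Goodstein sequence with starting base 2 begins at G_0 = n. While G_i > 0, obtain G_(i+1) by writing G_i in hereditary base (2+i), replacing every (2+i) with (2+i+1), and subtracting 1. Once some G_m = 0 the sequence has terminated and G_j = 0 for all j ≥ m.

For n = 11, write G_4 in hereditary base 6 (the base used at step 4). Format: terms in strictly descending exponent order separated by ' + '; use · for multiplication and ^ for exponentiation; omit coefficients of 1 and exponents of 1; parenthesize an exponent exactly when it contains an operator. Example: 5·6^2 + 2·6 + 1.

step 0: 11 = 2^(2 + 1) + 2 + 1; sub 3 for 2: 3^(3 + 1) + 3 + 1; = 85; G_1 = 85−1 = 84
step 1: 84 = 3^(3 + 1) + 3; sub 4 for 3: 4^(4 + 1) + 4; = 1028; G_2 = 1028−1 = 1027
step 2: 1027 = 4^(4 + 1) + 3; sub 5 for 4: 5^(5 + 1) + 3; = 15628; G_3 = 15628−1 = 15627
step 3: 15627 = 5^(5 + 1) + 2; sub 6 for 5: 6^(6 + 1) + 2; = 279938; G_4 = 279938−1 = 279937
step 4: 279937 = 6^(6 + 1) + 1; sub 7 for 6: 7^(7 + 1) + 1; = 5764802; G_5 = 5764802−1 = 5764801

6^(6 + 1) + 1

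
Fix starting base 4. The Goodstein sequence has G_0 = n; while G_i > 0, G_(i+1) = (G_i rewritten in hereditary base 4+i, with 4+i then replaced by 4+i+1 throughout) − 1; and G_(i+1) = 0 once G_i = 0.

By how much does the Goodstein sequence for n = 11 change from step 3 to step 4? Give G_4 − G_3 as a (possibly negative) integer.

step 0: 11 = 2·4 + 3; sub 5 for 4: 2·5 + 3; = 13; G_1 = 13−1 = 12
step 1: 12 = 2·5 + 2; sub 6 for 5: 2·6 + 2; = 14; G_2 = 14−1 = 13
step 2: 13 = 2·6 + 1; sub 7 for 6: 2·7 + 1; = 15; G_3 = 15−1 = 14
step 3: 14 = 2·7; sub 8 for 7: 2·8; = 16; G_4 = 16−1 = 15

1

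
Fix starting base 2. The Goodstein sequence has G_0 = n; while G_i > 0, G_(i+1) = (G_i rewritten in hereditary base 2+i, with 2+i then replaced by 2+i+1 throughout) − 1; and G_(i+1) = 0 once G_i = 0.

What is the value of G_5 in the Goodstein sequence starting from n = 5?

i=0: 5 = 2^2 + 1 (b=2); 2→3: 3^3 + 1 = 28; 28−1 = 27
i=1: 27 = 3^3 (b=3); 3→4: 4^4 = 256; 256−1 = 255
i=2: 255 = 3·4^3 + 3·4^2 + 3·4 + 3 (b=4); 4→5: 3·5^3 + 3·5^2 + 3·5 + 3 = 468; 468−1 = 467
i=3: 467 = 3·5^3 + 3·5^2 + 3·5 + 2 (b=5); 5→6: 3·6^3 + 3·6^2 + 3·6 + 2 = 776; 776−1 = 775
i=4: 775 = 3·6^3 + 3·6^2 + 3·6 + 1 (b=6); 6→7: 3·7^3 + 3·7^2 + 3·7 + 1 = 1198; 1198−1 = 1197
i=5: 1197 = 3·7^3 + 3·7^2 + 3·7 (b=7); 7→8: 3·8^3 + 3·8^2 + 3·8 = 1752; 1752−1 = 1751

1197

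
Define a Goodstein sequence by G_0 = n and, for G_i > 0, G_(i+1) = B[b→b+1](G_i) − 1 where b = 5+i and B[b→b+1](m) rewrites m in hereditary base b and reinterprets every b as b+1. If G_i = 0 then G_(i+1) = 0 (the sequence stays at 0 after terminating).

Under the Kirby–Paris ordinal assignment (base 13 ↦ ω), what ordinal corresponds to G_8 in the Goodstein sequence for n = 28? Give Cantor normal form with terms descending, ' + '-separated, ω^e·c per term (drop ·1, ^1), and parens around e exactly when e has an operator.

ω·8 + 4

i=0: 28 = 5^2 + 3 (b=5); 5→6: 6^2 + 3 = 39; 39−1 = 38
i=1: 38 = 6^2 + 2 (b=6); 6→7: 7^2 + 2 = 51; 51−1 = 50
i=2: 50 = 7^2 + 1 (b=7); 7→8: 8^2 + 1 = 65; 65−1 = 64
i=3: 64 = 8^2 (b=8); 8→9: 9^2 = 81; 81−1 = 80
i=4: 80 = 8·9 + 8 (b=9); 9→10: 8·10 + 8 = 88; 88−1 = 87
i=5: 87 = 8·10 + 7 (b=10); 10→11: 8·11 + 7 = 95; 95−1 = 94
i=6: 94 = 8·11 + 6 (b=11); 11→12: 8·12 + 6 = 102; 102−1 = 101
i=7: 101 = 8·12 + 5 (b=12); 12→13: 8·13 + 5 = 109; 109−1 = 108
i=8: 108 = 8·13 + 4 (b=13); 13→14: 8·14 + 4 = 116; 116−1 = 115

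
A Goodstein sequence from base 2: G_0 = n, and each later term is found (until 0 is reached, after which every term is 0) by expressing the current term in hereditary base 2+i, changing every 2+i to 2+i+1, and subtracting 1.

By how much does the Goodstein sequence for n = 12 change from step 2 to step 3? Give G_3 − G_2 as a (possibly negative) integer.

14620

step 0: 12 = 2^(2 + 1) + 2^2; sub 3 for 2: 3^(3 + 1) + 3^3; = 108; G_1 = 108−1 = 107
step 1: 107 = 3^(3 + 1) + 2·3^2 + 2·3 + 2; sub 4 for 3: 4^(4 + 1) + 2·4^2 + 2·4 + 2; = 1066; G_2 = 1066−1 = 1065
step 2: 1065 = 4^(4 + 1) + 2·4^2 + 2·4 + 1; sub 5 for 4: 5^(5 + 1) + 2·5^2 + 2·5 + 1; = 15686; G_3 = 15686−1 = 15685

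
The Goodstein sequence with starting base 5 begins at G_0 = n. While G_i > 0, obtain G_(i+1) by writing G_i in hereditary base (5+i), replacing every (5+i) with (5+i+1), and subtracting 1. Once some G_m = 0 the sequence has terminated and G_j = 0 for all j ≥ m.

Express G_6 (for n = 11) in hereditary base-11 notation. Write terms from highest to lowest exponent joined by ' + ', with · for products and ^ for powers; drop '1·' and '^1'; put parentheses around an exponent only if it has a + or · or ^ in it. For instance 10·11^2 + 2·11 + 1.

G_0 = 11. HB_5(11) = 2·5 + 1. Bump = 13. G_1 = 12.
G_1 = 12. HB_6(12) = 2·6. Bump = 14. G_2 = 13.
G_2 = 13. HB_7(13) = 7 + 6. Bump = 14. G_3 = 13.
G_3 = 13. HB_8(13) = 8 + 5. Bump = 14. G_4 = 13.
G_4 = 13. HB_9(13) = 9 + 4. Bump = 14. G_5 = 13.
G_5 = 13. HB_10(13) = 10 + 3. Bump = 14. G_6 = 13.
G_6 = 13. HB_11(13) = 11 + 2. Bump = 14. G_7 = 13.

11 + 2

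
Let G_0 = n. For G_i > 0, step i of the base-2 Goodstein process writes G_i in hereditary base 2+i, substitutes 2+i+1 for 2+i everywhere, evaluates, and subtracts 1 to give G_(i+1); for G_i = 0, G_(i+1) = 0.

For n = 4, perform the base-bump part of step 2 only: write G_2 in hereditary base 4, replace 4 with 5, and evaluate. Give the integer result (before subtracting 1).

61

step 0: 4 = 2^2; sub 3 for 2: 3^3; = 27; G_1 = 27−1 = 26
step 1: 26 = 2·3^2 + 2·3 + 2; sub 4 for 3: 2·4^2 + 2·4 + 2; = 42; G_2 = 42−1 = 41
step 2: 41 = 2·4^2 + 2·4 + 1; sub 5 for 4: 2·5^2 + 2·5 + 1; = 61; G_3 = 61−1 = 60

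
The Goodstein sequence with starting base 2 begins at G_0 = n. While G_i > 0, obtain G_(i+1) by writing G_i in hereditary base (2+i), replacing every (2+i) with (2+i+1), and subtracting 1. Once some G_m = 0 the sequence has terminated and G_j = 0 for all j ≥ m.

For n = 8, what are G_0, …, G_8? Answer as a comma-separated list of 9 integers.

G_0=8  [base 2] 2^(2 + 1)  →[2↦3]→  3^(3 + 1) = 81  −1 ⇒ G_1=80
G_1=80  [base 3] 2·3^3 + 2·3^2 + 2·3 + 2  →[3↦4]→  2·4^4 + 2·4^2 + 2·4 + 2 = 554  −1 ⇒ G_2=553
G_2=553  [base 4] 2·4^4 + 2·4^2 + 2·4 + 1  →[4↦5]→  2·5^5 + 2·5^2 + 2·5 + 1 = 6311  −1 ⇒ G_3=6310
G_3=6310  [base 5] 2·5^5 + 2·5^2 + 2·5  →[5↦6]→  2·6^6 + 2·6^2 + 2·6 = 93396  −1 ⇒ G_4=93395
G_4=93395  [base 6] 2·6^6 + 2·6^2 + 6 + 5  →[6↦7]→  2·7^7 + 2·7^2 + 7 + 5 = 1647196  −1 ⇒ G_5=1647195
G_5=1647195  [base 7] 2·7^7 + 2·7^2 + 7 + 4  →[7↦8]→  2·8^8 + 2·8^2 + 8 + 4 = 33554572  −1 ⇒ G_6=33554571
G_6=33554571  [base 8] 2·8^8 + 2·8^2 + 8 + 3  →[8↦9]→  2·9^9 + 2·9^2 + 9 + 3 = 774841152  −1 ⇒ G_7=774841151
G_7=774841151  [base 9] 2·9^9 + 2·9^2 + 9 + 2  →[9↦10]→  2·10^10 + 2·10^2 + 10 + 2 = 20000000212  −1 ⇒ G_8=20000000211

8, 80, 553, 6310, 93395, 1647195, 33554571, 774841151, 20000000211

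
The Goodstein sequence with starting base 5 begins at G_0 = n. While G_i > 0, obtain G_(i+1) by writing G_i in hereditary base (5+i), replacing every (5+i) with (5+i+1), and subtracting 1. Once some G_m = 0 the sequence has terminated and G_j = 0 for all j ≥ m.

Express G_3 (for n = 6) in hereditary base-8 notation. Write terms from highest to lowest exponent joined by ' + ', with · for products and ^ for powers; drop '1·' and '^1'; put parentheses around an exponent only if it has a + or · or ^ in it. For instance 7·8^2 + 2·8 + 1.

5

(0) 6|_5 = 5 + 1 ↦ 6 + 1|_6 = 7 ⇒ 6
(1) 6|_6 = 6 ↦ 7|_7 = 7 ⇒ 6
(2) 6|_7 = 6 ↦ 6|_8 = 6 ⇒ 5
(3) 5|_8 = 5 ↦ 5|_9 = 5 ⇒ 4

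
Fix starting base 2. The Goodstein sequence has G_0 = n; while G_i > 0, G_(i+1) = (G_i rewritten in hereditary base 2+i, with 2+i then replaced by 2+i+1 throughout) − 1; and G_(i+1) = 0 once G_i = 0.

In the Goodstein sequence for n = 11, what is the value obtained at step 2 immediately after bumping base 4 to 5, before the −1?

15628

(0) 11|_2 = 2^(2 + 1) + 2 + 1 ↦ 3^(3 + 1) + 3 + 1|_3 = 85 ⇒ 84
(1) 84|_3 = 3^(3 + 1) + 3 ↦ 4^(4 + 1) + 4|_4 = 1028 ⇒ 1027
(2) 1027|_4 = 4^(4 + 1) + 3 ↦ 5^(5 + 1) + 3|_5 = 15628 ⇒ 15627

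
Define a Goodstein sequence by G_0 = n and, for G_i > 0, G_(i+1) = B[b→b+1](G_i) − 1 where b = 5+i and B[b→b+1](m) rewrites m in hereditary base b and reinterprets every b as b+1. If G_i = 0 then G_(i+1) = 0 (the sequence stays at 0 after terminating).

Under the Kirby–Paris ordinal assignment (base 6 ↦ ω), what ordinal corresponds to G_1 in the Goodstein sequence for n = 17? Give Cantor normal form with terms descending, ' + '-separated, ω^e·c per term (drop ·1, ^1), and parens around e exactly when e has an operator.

ω·3 + 1

[0] 17 ≡ 3·5 + 2 (base 5). Lift 6: 20. −1: 19.
[1] 19 ≡ 3·6 + 1 (base 6). Lift 7: 22. −1: 21.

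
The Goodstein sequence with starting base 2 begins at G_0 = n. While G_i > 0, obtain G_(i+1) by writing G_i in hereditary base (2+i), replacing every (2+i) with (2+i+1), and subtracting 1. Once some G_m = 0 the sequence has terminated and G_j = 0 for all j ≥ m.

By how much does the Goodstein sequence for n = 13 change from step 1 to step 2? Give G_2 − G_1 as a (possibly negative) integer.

i=0: 13 = 2^(2 + 1) + 2^2 + 1 (b=2); 2→3: 3^(3 + 1) + 3^3 + 1 = 109; 109−1 = 108
i=1: 108 = 3^(3 + 1) + 3^3 (b=3); 3→4: 4^(4 + 1) + 4^4 = 1280; 1280−1 = 1279

1171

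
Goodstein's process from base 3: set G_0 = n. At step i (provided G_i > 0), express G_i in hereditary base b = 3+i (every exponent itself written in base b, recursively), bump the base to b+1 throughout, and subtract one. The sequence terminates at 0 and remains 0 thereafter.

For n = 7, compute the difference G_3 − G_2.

0

G_0 = 7. HB_3(7) = 2·3 + 1. Bump = 9. G_1 = 8.
G_1 = 8. HB_4(8) = 2·4. Bump = 10. G_2 = 9.
G_2 = 9. HB_5(9) = 5 + 4. Bump = 10. G_3 = 9.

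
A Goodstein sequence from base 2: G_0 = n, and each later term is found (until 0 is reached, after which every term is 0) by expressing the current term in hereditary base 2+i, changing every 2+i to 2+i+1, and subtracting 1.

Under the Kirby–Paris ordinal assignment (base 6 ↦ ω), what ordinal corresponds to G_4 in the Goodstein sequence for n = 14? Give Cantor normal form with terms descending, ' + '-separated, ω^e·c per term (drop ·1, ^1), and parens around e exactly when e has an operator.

ω^(ω + 1) + ω^5·5 + ω^4·5 + ω^3·5 + ω^2·5 + ω·5 + 5

base 2: 14 = 2^(2 + 1) + 2^2 + 2; at 3: 3^(3 + 1) + 3^3 + 3 = 111; next = 110
base 3: 110 = 3^(3 + 1) + 3^3 + 2; at 4: 4^(4 + 1) + 4^4 + 2 = 1282; next = 1281
base 4: 1281 = 4^(4 + 1) + 4^4 + 1; at 5: 5^(5 + 1) + 5^5 + 1 = 18751; next = 18750
base 5: 18750 = 5^(5 + 1) + 5^5; at 6: 6^(6 + 1) + 6^6 = 326592; next = 326591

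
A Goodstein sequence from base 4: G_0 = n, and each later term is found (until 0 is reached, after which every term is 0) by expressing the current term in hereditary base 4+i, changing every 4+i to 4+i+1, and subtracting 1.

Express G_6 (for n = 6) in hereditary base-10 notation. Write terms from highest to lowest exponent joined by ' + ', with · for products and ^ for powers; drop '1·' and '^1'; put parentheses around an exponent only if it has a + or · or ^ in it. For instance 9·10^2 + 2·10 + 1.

i=0: 6 = 4 + 2 (b=4); 4→5: 5 + 2 = 7; 7−1 = 6
i=1: 6 = 5 + 1 (b=5); 5→6: 6 + 1 = 7; 7−1 = 6
i=2: 6 = 6 (b=6); 6→7: 7 = 7; 7−1 = 6
i=3: 6 = 6 (b=7); 7→8: 6 = 6; 6−1 = 5
i=4: 5 = 5 (b=8); 8→9: 5 = 5; 5−1 = 4
i=5: 4 = 4 (b=9); 9→10: 4 = 4; 4−1 = 3
i=6: 3 = 3 (b=10); 10→11: 3 = 3; 3−1 = 2

3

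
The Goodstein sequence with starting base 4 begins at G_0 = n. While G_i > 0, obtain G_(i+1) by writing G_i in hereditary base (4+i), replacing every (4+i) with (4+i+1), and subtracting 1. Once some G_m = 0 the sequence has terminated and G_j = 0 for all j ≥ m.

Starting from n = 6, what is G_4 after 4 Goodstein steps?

5

(0) 6|_4 = 4 + 2 ↦ 5 + 2|_5 = 7 ⇒ 6
(1) 6|_5 = 5 + 1 ↦ 6 + 1|_6 = 7 ⇒ 6
(2) 6|_6 = 6 ↦ 7|_7 = 7 ⇒ 6
(3) 6|_7 = 6 ↦ 6|_8 = 6 ⇒ 5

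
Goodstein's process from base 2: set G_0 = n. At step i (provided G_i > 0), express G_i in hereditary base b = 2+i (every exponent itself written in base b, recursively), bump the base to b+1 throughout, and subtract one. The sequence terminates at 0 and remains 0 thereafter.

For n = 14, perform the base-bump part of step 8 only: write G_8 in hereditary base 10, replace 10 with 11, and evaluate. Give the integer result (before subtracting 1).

3138429262497

[0] 14 ≡ 2^(2 + 1) + 2^2 + 2 (base 2). Lift 3: 111. −1: 110.
[1] 110 ≡ 3^(3 + 1) + 3^3 + 2 (base 3). Lift 4: 1282. −1: 1281.
[2] 1281 ≡ 4^(4 + 1) + 4^4 + 1 (base 4). Lift 5: 18751. −1: 18750.
[3] 18750 ≡ 5^(5 + 1) + 5^5 (base 5). Lift 6: 326592. −1: 326591.
[4] 326591 ≡ 6^(6 + 1) + 5·6^5 + 5·6^4 + 5·6^3 + 5·6^2 + 5·6 + 5 (base 6). Lift 7: 5862841. −1: 5862840.
[5] 5862840 ≡ 7^(7 + 1) + 5·7^5 + 5·7^4 + 5·7^3 + 5·7^2 + 5·7 + 4 (base 7). Lift 8: 134404972. −1: 134404971.
[6] 134404971 ≡ 8^(8 + 1) + 5·8^5 + 5·8^4 + 5·8^3 + 5·8^2 + 5·8 + 3 (base 8). Lift 9: 3487116549. −1: 3487116548.
[7] 3487116548 ≡ 9^(9 + 1) + 5·9^5 + 5·9^4 + 5·9^3 + 5·9^2 + 5·9 + 2 (base 9). Lift 10: 100000555552. −1: 100000555551.
[8] 100000555551 ≡ 10^(10 + 1) + 5·10^5 + 5·10^4 + 5·10^3 + 5·10^2 + 5·10 + 1 (base 10). Lift 11: 3138429262497. −1: 3138429262496.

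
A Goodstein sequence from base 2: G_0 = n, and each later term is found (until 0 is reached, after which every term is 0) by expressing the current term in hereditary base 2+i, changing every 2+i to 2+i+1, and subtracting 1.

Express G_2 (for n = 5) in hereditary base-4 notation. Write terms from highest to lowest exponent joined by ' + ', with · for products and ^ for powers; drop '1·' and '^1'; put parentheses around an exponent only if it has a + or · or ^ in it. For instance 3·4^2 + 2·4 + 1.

[0] 5 ≡ 2^2 + 1 (base 2). Lift 3: 28. −1: 27.
[1] 27 ≡ 3^3 (base 3). Lift 4: 256. −1: 255.
[2] 255 ≡ 3·4^3 + 3·4^2 + 3·4 + 3 (base 4). Lift 5: 468. −1: 467.

3·4^3 + 3·4^2 + 3·4 + 3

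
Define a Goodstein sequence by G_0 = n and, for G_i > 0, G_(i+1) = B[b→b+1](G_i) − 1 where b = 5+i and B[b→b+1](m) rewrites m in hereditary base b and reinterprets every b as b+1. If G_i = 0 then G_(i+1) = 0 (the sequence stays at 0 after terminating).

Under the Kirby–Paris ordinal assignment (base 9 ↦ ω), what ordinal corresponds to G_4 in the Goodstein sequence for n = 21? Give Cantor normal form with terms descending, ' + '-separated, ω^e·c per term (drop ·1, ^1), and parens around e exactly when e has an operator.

G_0=21  [base 5] 4·5 + 1  →[5↦6]→  4·6 + 1 = 25  −1 ⇒ G_1=24
G_1=24  [base 6] 4·6  →[6↦7]→  4·7 = 28  −1 ⇒ G_2=27
G_2=27  [base 7] 3·7 + 6  →[7↦8]→  3·8 + 6 = 30  −1 ⇒ G_3=29
G_3=29  [base 8] 3·8 + 5  →[8↦9]→  3·9 + 5 = 32  −1 ⇒ G_4=31
G_4=31  [base 9] 3·9 + 4  →[9↦10]→  3·10 + 4 = 34  −1 ⇒ G_5=33

ω·3 + 4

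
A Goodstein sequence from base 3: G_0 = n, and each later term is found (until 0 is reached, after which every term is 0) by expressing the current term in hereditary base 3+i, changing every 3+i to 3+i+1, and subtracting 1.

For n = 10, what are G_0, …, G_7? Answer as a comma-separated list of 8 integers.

10, 16, 24, 27, 30, 33, 36, 39

step 0: 10 = 3^2 + 1; sub 4 for 3: 4^2 + 1; = 17; G_1 = 17−1 = 16
step 1: 16 = 4^2; sub 5 for 4: 5^2; = 25; G_2 = 25−1 = 24
step 2: 24 = 4·5 + 4; sub 6 for 5: 4·6 + 4; = 28; G_3 = 28−1 = 27
step 3: 27 = 4·6 + 3; sub 7 for 6: 4·7 + 3; = 31; G_4 = 31−1 = 30
step 4: 30 = 4·7 + 2; sub 8 for 7: 4·8 + 2; = 34; G_5 = 34−1 = 33
step 5: 33 = 4·8 + 1; sub 9 for 8: 4·9 + 1; = 37; G_6 = 37−1 = 36
step 6: 36 = 4·9; sub 10 for 9: 4·10; = 40; G_7 = 40−1 = 39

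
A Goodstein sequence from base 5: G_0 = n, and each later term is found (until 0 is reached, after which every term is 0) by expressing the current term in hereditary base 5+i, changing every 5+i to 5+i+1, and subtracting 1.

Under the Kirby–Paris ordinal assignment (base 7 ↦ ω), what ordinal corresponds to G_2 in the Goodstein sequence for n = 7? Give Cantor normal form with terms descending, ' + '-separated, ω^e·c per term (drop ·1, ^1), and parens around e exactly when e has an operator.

step 0: 7 = 5 + 2; sub 6 for 5: 6 + 2; = 8; G_1 = 8−1 = 7
step 1: 7 = 6 + 1; sub 7 for 6: 7 + 1; = 8; G_2 = 8−1 = 7

ω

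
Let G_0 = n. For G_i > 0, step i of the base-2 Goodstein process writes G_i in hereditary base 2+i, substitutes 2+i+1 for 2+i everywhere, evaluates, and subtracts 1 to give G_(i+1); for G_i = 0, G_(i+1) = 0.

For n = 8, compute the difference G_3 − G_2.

base 2: 8 = 2^(2 + 1); at 3: 3^(3 + 1) = 81; next = 80
base 3: 80 = 2·3^3 + 2·3^2 + 2·3 + 2; at 4: 2·4^4 + 2·4^2 + 2·4 + 2 = 554; next = 553
base 4: 553 = 2·4^4 + 2·4^2 + 2·4 + 1; at 5: 2·5^5 + 2·5^2 + 2·5 + 1 = 6311; next = 6310

5757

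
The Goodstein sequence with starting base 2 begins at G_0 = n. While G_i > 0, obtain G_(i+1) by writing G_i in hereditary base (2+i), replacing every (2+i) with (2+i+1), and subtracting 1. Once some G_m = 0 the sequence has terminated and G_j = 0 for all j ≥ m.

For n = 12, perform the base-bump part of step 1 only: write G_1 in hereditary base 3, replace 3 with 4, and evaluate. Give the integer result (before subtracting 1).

1066

G_0=12  [base 2] 2^(2 + 1) + 2^2  →[2↦3]→  3^(3 + 1) + 3^3 = 108  −1 ⇒ G_1=107
G_1=107  [base 3] 3^(3 + 1) + 2·3^2 + 2·3 + 2  →[3↦4]→  4^(4 + 1) + 2·4^2 + 2·4 + 2 = 1066  −1 ⇒ G_2=1065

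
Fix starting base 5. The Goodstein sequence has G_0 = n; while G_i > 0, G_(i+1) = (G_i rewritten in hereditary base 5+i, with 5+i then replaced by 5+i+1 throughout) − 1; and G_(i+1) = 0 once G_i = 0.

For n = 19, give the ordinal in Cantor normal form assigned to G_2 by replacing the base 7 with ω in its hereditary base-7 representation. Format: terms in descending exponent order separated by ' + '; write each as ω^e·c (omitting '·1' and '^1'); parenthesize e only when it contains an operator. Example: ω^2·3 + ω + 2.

ω·3 + 2

step 0: 19 = 3·5 + 4; sub 6 for 5: 3·6 + 4; = 22; G_1 = 22−1 = 21
step 1: 21 = 3·6 + 3; sub 7 for 6: 3·7 + 3; = 24; G_2 = 24−1 = 23
step 2: 23 = 3·7 + 2; sub 8 for 7: 3·8 + 2; = 26; G_3 = 26−1 = 25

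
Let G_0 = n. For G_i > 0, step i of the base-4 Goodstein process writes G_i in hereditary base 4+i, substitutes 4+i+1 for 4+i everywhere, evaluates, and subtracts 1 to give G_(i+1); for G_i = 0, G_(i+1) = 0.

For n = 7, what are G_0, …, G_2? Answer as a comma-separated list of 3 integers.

7, 7, 7

G_0=7  [base 4] 4 + 3  →[4↦5]→  5 + 3 = 8  −1 ⇒ G_1=7
G_1=7  [base 5] 5 + 2  →[5↦6]→  6 + 2 = 8  −1 ⇒ G_2=7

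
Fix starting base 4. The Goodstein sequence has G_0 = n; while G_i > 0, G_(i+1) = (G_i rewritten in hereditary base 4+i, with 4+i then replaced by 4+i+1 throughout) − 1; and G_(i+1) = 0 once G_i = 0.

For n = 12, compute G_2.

15

(0) 12|_4 = 3·4 ↦ 3·5|_5 = 15 ⇒ 14
(1) 14|_5 = 2·5 + 4 ↦ 2·6 + 4|_6 = 16 ⇒ 15
(2) 15|_6 = 2·6 + 3 ↦ 2·7 + 3|_7 = 17 ⇒ 16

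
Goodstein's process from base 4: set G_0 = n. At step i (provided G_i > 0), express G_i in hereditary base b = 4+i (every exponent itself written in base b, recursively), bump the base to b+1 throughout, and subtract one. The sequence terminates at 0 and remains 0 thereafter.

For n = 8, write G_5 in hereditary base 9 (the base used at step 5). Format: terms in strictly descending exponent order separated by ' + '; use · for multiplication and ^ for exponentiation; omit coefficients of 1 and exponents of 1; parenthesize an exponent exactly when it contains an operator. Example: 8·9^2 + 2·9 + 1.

9

base 4: 8 = 2·4; at 5: 2·5 = 10; next = 9
base 5: 9 = 5 + 4; at 6: 6 + 4 = 10; next = 9
base 6: 9 = 6 + 3; at 7: 7 + 3 = 10; next = 9
base 7: 9 = 7 + 2; at 8: 8 + 2 = 10; next = 9
base 8: 9 = 8 + 1; at 9: 9 + 1 = 10; next = 9
base 9: 9 = 9; at 10: 10 = 10; next = 9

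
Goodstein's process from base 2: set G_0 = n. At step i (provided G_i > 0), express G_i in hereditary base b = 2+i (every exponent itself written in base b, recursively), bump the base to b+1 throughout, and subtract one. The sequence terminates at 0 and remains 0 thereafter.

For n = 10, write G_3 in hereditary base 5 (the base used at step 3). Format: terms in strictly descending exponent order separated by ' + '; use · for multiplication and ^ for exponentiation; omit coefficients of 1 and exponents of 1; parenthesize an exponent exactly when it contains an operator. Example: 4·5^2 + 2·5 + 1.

5^(5 + 1)

(0) 10|_2 = 2^(2 + 1) + 2 ↦ 3^(3 + 1) + 3|_3 = 84 ⇒ 83
(1) 83|_3 = 3^(3 + 1) + 2 ↦ 4^(4 + 1) + 2|_4 = 1026 ⇒ 1025
(2) 1025|_4 = 4^(4 + 1) + 1 ↦ 5^(5 + 1) + 1|_5 = 15626 ⇒ 15625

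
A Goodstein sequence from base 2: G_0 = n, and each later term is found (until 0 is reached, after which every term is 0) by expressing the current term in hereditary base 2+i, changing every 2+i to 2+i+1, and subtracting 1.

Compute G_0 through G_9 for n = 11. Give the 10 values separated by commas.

G_0=11  [base 2] 2^(2 + 1) + 2 + 1  →[2↦3]→  3^(3 + 1) + 3 + 1 = 85  −1 ⇒ G_1=84
G_1=84  [base 3] 3^(3 + 1) + 3  →[3↦4]→  4^(4 + 1) + 4 = 1028  −1 ⇒ G_2=1027
G_2=1027  [base 4] 4^(4 + 1) + 3  →[4↦5]→  5^(5 + 1) + 3 = 15628  −1 ⇒ G_3=15627
G_3=15627  [base 5] 5^(5 + 1) + 2  →[5↦6]→  6^(6 + 1) + 2 = 279938  −1 ⇒ G_4=279937
G_4=279937  [base 6] 6^(6 + 1) + 1  →[6↦7]→  7^(7 + 1) + 1 = 5764802  −1 ⇒ G_5=5764801
G_5=5764801  [base 7] 7^(7 + 1)  →[7↦8]→  8^(8 + 1) = 134217728  −1 ⇒ G_6=134217727
G_6=134217727  [base 8] 7·8^8 + 7·8^7 + 7·8^6 + 7·8^5 + 7·8^4 + 7·8^3 + 7·8^2 + 7·8 + 7  →[8↦9]→  7·9^9 + 7·9^7 + 7·9^6 + 7·9^5 + 7·9^4 + 7·9^3 + 7·9^2 + 7·9 + 7 = 2749609303  −1 ⇒ G_7=2749609302
G_7=2749609302  [base 9] 7·9^9 + 7·9^7 + 7·9^6 + 7·9^5 + 7·9^4 + 7·9^3 + 7·9^2 + 7·9 + 6  →[9↦10]→  7·10^10 + 7·10^7 + 7·10^6 + 7·10^5 + 7·10^4 + 7·10^3 + 7·10^2 + 7·10 + 6 = 70077777776  −1 ⇒ G_8=70077777775
G_8=70077777775  [base 10] 7·10^10 + 7·10^7 + 7·10^6 + 7·10^5 + 7·10^4 + 7·10^3 + 7·10^2 + 7·10 + 5  →[10↦11]→  7·11^11 + 7·11^7 + 7·11^6 + 7·11^5 + 7·11^4 + 7·11^3 + 7·11^2 + 7·11 + 5 = 1997331745491  −1 ⇒ G_9=1997331745490

11, 84, 1027, 15627, 279937, 5764801, 134217727, 2749609302, 70077777775, 1997331745490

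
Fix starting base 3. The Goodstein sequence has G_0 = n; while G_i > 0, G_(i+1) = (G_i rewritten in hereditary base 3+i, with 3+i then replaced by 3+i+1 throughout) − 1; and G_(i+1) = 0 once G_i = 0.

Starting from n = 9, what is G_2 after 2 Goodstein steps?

9 —HB3→ 3^2 —bump→ 4^2 = 16 —(−1)→ 15
15 —HB4→ 3·4 + 3 —bump→ 3·5 + 3 = 18 —(−1)→ 17

17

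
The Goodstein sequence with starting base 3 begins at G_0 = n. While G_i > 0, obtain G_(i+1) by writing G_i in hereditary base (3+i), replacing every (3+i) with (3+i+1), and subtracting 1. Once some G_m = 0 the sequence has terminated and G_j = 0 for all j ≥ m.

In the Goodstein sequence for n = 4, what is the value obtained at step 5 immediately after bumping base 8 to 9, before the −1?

1

G_0 = 4. HB_3(4) = 3 + 1. Bump = 5. G_1 = 4.
G_1 = 4. HB_4(4) = 4. Bump = 5. G_2 = 4.
G_2 = 4. HB_5(4) = 4. Bump = 4. G_3 = 3.
G_3 = 3. HB_6(3) = 3. Bump = 3. G_4 = 2.
G_4 = 2. HB_7(2) = 2. Bump = 2. G_5 = 1.
G_5 = 1. HB_8(1) = 1. Bump = 1. G_6 = 0.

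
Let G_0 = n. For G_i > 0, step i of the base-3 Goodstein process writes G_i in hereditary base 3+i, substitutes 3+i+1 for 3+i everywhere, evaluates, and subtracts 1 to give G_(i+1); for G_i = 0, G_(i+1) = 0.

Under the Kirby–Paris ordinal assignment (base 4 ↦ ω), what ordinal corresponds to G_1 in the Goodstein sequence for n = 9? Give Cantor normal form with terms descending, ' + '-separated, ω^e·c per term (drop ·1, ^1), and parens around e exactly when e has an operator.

ω·3 + 3

[0] 9 ≡ 3^2 (base 3). Lift 4: 16. −1: 15.
[1] 15 ≡ 3·4 + 3 (base 4). Lift 5: 18. −1: 17.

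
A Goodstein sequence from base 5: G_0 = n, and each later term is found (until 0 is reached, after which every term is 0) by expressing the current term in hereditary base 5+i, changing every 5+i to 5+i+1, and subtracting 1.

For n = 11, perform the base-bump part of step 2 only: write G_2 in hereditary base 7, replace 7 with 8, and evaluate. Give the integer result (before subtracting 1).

14

[0] 11 ≡ 2·5 + 1 (base 5). Lift 6: 13. −1: 12.
[1] 12 ≡ 2·6 (base 6). Lift 7: 14. −1: 13.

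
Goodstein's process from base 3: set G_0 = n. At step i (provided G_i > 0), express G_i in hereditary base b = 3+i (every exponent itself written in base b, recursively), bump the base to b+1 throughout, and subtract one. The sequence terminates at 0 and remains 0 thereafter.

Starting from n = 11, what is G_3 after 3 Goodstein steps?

i=0: 11 = 3^2 + 2 (b=3); 3→4: 4^2 + 2 = 18; 18−1 = 17
i=1: 17 = 4^2 + 1 (b=4); 4→5: 5^2 + 1 = 26; 26−1 = 25
i=2: 25 = 5^2 (b=5); 5→6: 6^2 = 36; 36−1 = 35
i=3: 35 = 5·6 + 5 (b=6); 6→7: 5·7 + 5 = 40; 40−1 = 39

35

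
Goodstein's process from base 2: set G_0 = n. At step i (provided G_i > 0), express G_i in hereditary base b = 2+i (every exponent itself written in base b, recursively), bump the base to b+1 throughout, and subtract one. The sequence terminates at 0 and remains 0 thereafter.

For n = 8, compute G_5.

1647195

i=0: 8 = 2^(2 + 1) (b=2); 2→3: 3^(3 + 1) = 81; 81−1 = 80
i=1: 80 = 2·3^3 + 2·3^2 + 2·3 + 2 (b=3); 3→4: 2·4^4 + 2·4^2 + 2·4 + 2 = 554; 554−1 = 553
i=2: 553 = 2·4^4 + 2·4^2 + 2·4 + 1 (b=4); 4→5: 2·5^5 + 2·5^2 + 2·5 + 1 = 6311; 6311−1 = 6310
i=3: 6310 = 2·5^5 + 2·5^2 + 2·5 (b=5); 5→6: 2·6^6 + 2·6^2 + 2·6 = 93396; 93396−1 = 93395
i=4: 93395 = 2·6^6 + 2·6^2 + 6 + 5 (b=6); 6→7: 2·7^7 + 2·7^2 + 7 + 5 = 1647196; 1647196−1 = 1647195
i=5: 1647195 = 2·7^7 + 2·7^2 + 7 + 4 (b=7); 7→8: 2·8^8 + 2·8^2 + 8 + 4 = 33554572; 33554572−1 = 33554571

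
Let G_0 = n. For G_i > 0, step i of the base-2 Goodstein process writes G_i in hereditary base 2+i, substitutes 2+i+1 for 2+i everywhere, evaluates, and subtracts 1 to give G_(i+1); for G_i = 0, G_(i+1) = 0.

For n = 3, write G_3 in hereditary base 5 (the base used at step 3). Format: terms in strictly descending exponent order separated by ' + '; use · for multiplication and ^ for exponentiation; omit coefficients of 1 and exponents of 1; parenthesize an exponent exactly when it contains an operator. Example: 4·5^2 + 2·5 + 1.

2

3 —HB2→ 2 + 1 —bump→ 3 + 1 = 4 —(−1)→ 3
3 —HB3→ 3 —bump→ 4 = 4 —(−1)→ 3
3 —HB4→ 3 —bump→ 3 = 3 —(−1)→ 2
2 —HB5→ 2 —bump→ 2 = 2 —(−1)→ 1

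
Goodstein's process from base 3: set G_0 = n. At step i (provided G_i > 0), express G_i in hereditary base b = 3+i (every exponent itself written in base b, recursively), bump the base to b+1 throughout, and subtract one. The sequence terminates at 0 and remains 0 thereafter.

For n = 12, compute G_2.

27

G_0 = 12. HB_3(12) = 3^2 + 3. Bump = 20. G_1 = 19.
G_1 = 19. HB_4(19) = 4^2 + 3. Bump = 28. G_2 = 27.
G_2 = 27. HB_5(27) = 5^2 + 2. Bump = 38. G_3 = 37.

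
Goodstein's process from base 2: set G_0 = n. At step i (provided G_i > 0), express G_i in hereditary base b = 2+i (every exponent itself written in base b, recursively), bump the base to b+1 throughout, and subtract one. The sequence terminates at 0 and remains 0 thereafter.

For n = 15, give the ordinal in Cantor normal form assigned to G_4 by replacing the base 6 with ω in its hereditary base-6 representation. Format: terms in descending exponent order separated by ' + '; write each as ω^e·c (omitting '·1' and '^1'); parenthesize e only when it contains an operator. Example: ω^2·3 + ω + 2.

ω^(ω + 1) + ω^ω + 1

[0] 15 ≡ 2^(2 + 1) + 2^2 + 2 + 1 (base 2). Lift 3: 112. −1: 111.
[1] 111 ≡ 3^(3 + 1) + 3^3 + 3 (base 3). Lift 4: 1284. −1: 1283.
[2] 1283 ≡ 4^(4 + 1) + 4^4 + 3 (base 4). Lift 5: 18753. −1: 18752.
[3] 18752 ≡ 5^(5 + 1) + 5^5 + 2 (base 5). Lift 6: 326594. −1: 326593.
[4] 326593 ≡ 6^(6 + 1) + 6^6 + 1 (base 6). Lift 7: 6588345. −1: 6588344.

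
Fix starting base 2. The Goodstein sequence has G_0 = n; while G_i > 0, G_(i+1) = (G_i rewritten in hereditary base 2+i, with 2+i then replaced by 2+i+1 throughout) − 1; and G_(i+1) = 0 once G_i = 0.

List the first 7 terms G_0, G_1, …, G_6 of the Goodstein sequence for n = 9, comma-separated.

G_0 = 9. HB_2(9) = 2^(2 + 1) + 1. Bump = 82. G_1 = 81.
G_1 = 81. HB_3(81) = 3^(3 + 1). Bump = 1024. G_2 = 1023.
G_2 = 1023. HB_4(1023) = 3·4^4 + 3·4^3 + 3·4^2 + 3·4 + 3. Bump = 9843. G_3 = 9842.
G_3 = 9842. HB_5(9842) = 3·5^5 + 3·5^3 + 3·5^2 + 3·5 + 2. Bump = 140744. G_4 = 140743.
G_4 = 140743. HB_6(140743) = 3·6^6 + 3·6^3 + 3·6^2 + 3·6 + 1. Bump = 2471827. G_5 = 2471826.
G_5 = 2471826. HB_7(2471826) = 3·7^7 + 3·7^3 + 3·7^2 + 3·7. Bump = 50333400. G_6 = 50333399.

9, 81, 1023, 9842, 140743, 2471826, 50333399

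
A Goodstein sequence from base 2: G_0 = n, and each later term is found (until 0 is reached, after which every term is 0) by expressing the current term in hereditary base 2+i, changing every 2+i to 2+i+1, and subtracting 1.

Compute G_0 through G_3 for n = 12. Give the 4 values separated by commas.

12, 107, 1065, 15685

12 —HB2→ 2^(2 + 1) + 2^2 —bump→ 3^(3 + 1) + 3^3 = 108 —(−1)→ 107
107 —HB3→ 3^(3 + 1) + 2·3^2 + 2·3 + 2 —bump→ 4^(4 + 1) + 2·4^2 + 2·4 + 2 = 1066 —(−1)→ 1065
1065 —HB4→ 4^(4 + 1) + 2·4^2 + 2·4 + 1 —bump→ 5^(5 + 1) + 2·5^2 + 2·5 + 1 = 15686 —(−1)→ 15685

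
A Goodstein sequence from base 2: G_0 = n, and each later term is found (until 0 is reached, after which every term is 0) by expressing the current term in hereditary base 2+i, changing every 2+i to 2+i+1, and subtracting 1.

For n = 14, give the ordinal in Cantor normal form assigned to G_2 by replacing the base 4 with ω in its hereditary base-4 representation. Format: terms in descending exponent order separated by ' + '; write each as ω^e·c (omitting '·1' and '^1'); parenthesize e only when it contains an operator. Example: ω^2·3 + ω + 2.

step 0: 14 = 2^(2 + 1) + 2^2 + 2; sub 3 for 2: 3^(3 + 1) + 3^3 + 3; = 111; G_1 = 111−1 = 110
step 1: 110 = 3^(3 + 1) + 3^3 + 2; sub 4 for 3: 4^(4 + 1) + 4^4 + 2; = 1282; G_2 = 1282−1 = 1281
step 2: 1281 = 4^(4 + 1) + 4^4 + 1; sub 5 for 4: 5^(5 + 1) + 5^5 + 1; = 18751; G_3 = 18751−1 = 18750

ω^(ω + 1) + ω^ω + 1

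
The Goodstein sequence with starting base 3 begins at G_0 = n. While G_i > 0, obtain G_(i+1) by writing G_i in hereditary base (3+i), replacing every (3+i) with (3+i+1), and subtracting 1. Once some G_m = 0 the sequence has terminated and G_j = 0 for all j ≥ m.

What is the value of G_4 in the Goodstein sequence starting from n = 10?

10 —HB3→ 3^2 + 1 —bump→ 4^2 + 1 = 17 —(−1)→ 16
16 —HB4→ 4^2 —bump→ 5^2 = 25 —(−1)→ 24
24 —HB5→ 4·5 + 4 —bump→ 4·6 + 4 = 28 —(−1)→ 27
27 —HB6→ 4·6 + 3 —bump→ 4·7 + 3 = 31 —(−1)→ 30
30 —HB7→ 4·7 + 2 —bump→ 4·8 + 2 = 34 —(−1)→ 33

30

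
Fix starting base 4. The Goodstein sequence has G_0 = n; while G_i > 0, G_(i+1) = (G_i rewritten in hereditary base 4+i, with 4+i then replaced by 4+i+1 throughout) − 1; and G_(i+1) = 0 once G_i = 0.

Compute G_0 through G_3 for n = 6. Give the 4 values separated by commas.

base 4: 6 = 4 + 2; at 5: 5 + 2 = 7; next = 6
base 5: 6 = 5 + 1; at 6: 6 + 1 = 7; next = 6
base 6: 6 = 6; at 7: 7 = 7; next = 6

6, 6, 6, 6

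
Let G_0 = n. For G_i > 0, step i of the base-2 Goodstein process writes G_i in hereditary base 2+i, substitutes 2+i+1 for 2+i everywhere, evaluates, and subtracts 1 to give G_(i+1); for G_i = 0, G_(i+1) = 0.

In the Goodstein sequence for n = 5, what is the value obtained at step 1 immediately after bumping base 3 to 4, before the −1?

256

G_0 = 5. HB_2(5) = 2^2 + 1. Bump = 28. G_1 = 27.
G_1 = 27. HB_3(27) = 3^3. Bump = 256. G_2 = 255.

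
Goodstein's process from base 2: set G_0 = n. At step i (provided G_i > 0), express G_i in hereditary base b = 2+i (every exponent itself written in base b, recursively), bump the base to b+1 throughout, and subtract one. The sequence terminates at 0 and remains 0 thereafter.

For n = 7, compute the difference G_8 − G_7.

G_0=7  [base 2] 2^2 + 2 + 1  →[2↦3]→  3^3 + 3 + 1 = 31  −1 ⇒ G_1=30
G_1=30  [base 3] 3^3 + 3  →[3↦4]→  4^4 + 4 = 260  −1 ⇒ G_2=259
G_2=259  [base 4] 4^4 + 3  →[4↦5]→  5^5 + 3 = 3128  −1 ⇒ G_3=3127
G_3=3127  [base 5] 5^5 + 2  →[5↦6]→  6^6 + 2 = 46658  −1 ⇒ G_4=46657
G_4=46657  [base 6] 6^6 + 1  →[6↦7]→  7^7 + 1 = 823544  −1 ⇒ G_5=823543
G_5=823543  [base 7] 7^7  →[7↦8]→  8^8 = 16777216  −1 ⇒ G_6=16777215
G_6=16777215  [base 8] 7·8^7 + 7·8^6 + 7·8^5 + 7·8^4 + 7·8^3 + 7·8^2 + 7·8 + 7  →[8↦9]→  7·9^7 + 7·9^6 + 7·9^5 + 7·9^4 + 7·9^3 + 7·9^2 + 7·9 + 7 = 37665880  −1 ⇒ G_7=37665879
G_7=37665879  [base 9] 7·9^7 + 7·9^6 + 7·9^5 + 7·9^4 + 7·9^3 + 7·9^2 + 7·9 + 6  →[9↦10]→  7·10^7 + 7·10^6 + 7·10^5 + 7·10^4 + 7·10^3 + 7·10^2 + 7·10 + 6 = 77777776  −1 ⇒ G_8=77777775

40111896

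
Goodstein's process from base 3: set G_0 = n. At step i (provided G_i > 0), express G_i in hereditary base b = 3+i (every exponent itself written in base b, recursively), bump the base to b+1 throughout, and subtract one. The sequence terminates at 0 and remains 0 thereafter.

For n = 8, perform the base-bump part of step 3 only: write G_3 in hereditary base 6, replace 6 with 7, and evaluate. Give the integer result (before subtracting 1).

12

G_0 = 8. HB_3(8) = 2·3 + 2. Bump = 10. G_1 = 9.
G_1 = 9. HB_4(9) = 2·4 + 1. Bump = 11. G_2 = 10.
G_2 = 10. HB_5(10) = 2·5. Bump = 12. G_3 = 11.
G_3 = 11. HB_6(11) = 6 + 5. Bump = 12. G_4 = 11.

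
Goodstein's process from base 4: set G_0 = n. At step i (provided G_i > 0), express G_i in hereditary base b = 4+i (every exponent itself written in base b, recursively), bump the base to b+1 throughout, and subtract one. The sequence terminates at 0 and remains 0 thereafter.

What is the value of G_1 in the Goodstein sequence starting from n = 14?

i=0: 14 = 3·4 + 2 (b=4); 4→5: 3·5 + 2 = 17; 17−1 = 16
i=1: 16 = 3·5 + 1 (b=5); 5→6: 3·6 + 1 = 19; 19−1 = 18

16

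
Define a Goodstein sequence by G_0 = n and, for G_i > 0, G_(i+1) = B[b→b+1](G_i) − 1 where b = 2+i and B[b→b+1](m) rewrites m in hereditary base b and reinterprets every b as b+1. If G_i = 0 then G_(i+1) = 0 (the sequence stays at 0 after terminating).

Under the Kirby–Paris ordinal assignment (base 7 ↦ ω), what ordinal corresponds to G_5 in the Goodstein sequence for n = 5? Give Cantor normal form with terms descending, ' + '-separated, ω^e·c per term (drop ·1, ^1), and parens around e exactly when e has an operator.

[0] 5 ≡ 2^2 + 1 (base 2). Lift 3: 28. −1: 27.
[1] 27 ≡ 3^3 (base 3). Lift 4: 256. −1: 255.
[2] 255 ≡ 3·4^3 + 3·4^2 + 3·4 + 3 (base 4). Lift 5: 468. −1: 467.
[3] 467 ≡ 3·5^3 + 3·5^2 + 3·5 + 2 (base 5). Lift 6: 776. −1: 775.
[4] 775 ≡ 3·6^3 + 3·6^2 + 3·6 + 1 (base 6). Lift 7: 1198. −1: 1197.

ω^3·3 + ω^2·3 + ω·3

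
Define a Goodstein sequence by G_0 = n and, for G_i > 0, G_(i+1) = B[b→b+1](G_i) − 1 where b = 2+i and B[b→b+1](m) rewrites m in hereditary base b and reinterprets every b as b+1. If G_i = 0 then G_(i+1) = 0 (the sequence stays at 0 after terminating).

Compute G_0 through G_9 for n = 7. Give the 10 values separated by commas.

(0) 7|_2 = 2^2 + 2 + 1 ↦ 3^3 + 3 + 1|_3 = 31 ⇒ 30
(1) 30|_3 = 3^3 + 3 ↦ 4^4 + 4|_4 = 260 ⇒ 259
(2) 259|_4 = 4^4 + 3 ↦ 5^5 + 3|_5 = 3128 ⇒ 3127
(3) 3127|_5 = 5^5 + 2 ↦ 6^6 + 2|_6 = 46658 ⇒ 46657
(4) 46657|_6 = 6^6 + 1 ↦ 7^7 + 1|_7 = 823544 ⇒ 823543
(5) 823543|_7 = 7^7 ↦ 8^8|_8 = 16777216 ⇒ 16777215
(6) 16777215|_8 = 7·8^7 + 7·8^6 + 7·8^5 + 7·8^4 + 7·8^3 + 7·8^2 + 7·8 + 7 ↦ 7·9^7 + 7·9^6 + 7·9^5 + 7·9^4 + 7·9^3 + 7·9^2 + 7·9 + 7|_9 = 37665880 ⇒ 37665879
(7) 37665879|_9 = 7·9^7 + 7·9^6 + 7·9^5 + 7·9^4 + 7·9^3 + 7·9^2 + 7·9 + 6 ↦ 7·10^7 + 7·10^6 + 7·10^5 + 7·10^4 + 7·10^3 + 7·10^2 + 7·10 + 6|_10 = 77777776 ⇒ 77777775
(8) 77777775|_10 = 7·10^7 + 7·10^6 + 7·10^5 + 7·10^4 + 7·10^3 + 7·10^2 + 7·10 + 5 ↦ 7·11^7 + 7·11^6 + 7·11^5 + 7·11^4 + 7·11^3 + 7·11^2 + 7·11 + 5|_11 = 150051214 ⇒ 150051213

7, 30, 259, 3127, 46657, 823543, 16777215, 37665879, 77777775, 150051213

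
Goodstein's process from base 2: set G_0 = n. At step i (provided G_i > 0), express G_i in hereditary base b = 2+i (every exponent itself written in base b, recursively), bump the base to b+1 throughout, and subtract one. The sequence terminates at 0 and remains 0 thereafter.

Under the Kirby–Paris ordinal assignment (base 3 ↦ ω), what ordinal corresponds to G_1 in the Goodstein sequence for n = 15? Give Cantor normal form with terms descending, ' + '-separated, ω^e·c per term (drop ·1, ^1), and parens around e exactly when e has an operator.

ω^(ω + 1) + ω^ω + ω

step 0: 15 = 2^(2 + 1) + 2^2 + 2 + 1; sub 3 for 2: 3^(3 + 1) + 3^3 + 3 + 1; = 112; G_1 = 112−1 = 111
step 1: 111 = 3^(3 + 1) + 3^3 + 3; sub 4 for 3: 4^(4 + 1) + 4^4 + 4; = 1284; G_2 = 1284−1 = 1283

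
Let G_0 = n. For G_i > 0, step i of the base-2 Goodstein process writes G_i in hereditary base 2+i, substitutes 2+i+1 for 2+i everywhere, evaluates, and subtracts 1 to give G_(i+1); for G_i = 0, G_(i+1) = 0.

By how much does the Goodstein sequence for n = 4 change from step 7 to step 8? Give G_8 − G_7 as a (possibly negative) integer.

4 —HB2→ 2^2 —bump→ 3^3 = 27 —(−1)→ 26
26 —HB3→ 2·3^2 + 2·3 + 2 —bump→ 2·4^2 + 2·4 + 2 = 42 —(−1)→ 41
41 —HB4→ 2·4^2 + 2·4 + 1 —bump→ 2·5^2 + 2·5 + 1 = 61 —(−1)→ 60
60 —HB5→ 2·5^2 + 2·5 —bump→ 2·6^2 + 2·6 = 84 —(−1)→ 83
83 —HB6→ 2·6^2 + 6 + 5 —bump→ 2·7^2 + 7 + 5 = 110 —(−1)→ 109
109 —HB7→ 2·7^2 + 7 + 4 —bump→ 2·8^2 + 8 + 4 = 140 —(−1)→ 139
139 —HB8→ 2·8^2 + 8 + 3 —bump→ 2·9^2 + 9 + 3 = 174 —(−1)→ 173
173 —HB9→ 2·9^2 + 9 + 2 —bump→ 2·10^2 + 10 + 2 = 212 —(−1)→ 211

38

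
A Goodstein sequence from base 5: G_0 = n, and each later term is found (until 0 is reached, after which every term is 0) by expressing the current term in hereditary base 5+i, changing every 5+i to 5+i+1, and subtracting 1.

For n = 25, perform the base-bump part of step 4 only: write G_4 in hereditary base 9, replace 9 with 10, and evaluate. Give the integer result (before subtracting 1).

[0] 25 ≡ 5^2 (base 5). Lift 6: 36. −1: 35.
[1] 35 ≡ 5·6 + 5 (base 6). Lift 7: 40. −1: 39.
[2] 39 ≡ 5·7 + 4 (base 7). Lift 8: 44. −1: 43.
[3] 43 ≡ 5·8 + 3 (base 8). Lift 9: 48. −1: 47.
[4] 47 ≡ 5·9 + 2 (base 9). Lift 10: 52. −1: 51.

52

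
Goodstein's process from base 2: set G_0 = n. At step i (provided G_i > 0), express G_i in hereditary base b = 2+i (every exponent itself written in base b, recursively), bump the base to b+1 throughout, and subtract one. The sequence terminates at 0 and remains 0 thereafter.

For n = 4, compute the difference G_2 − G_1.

G_0 = 4. HB_2(4) = 2^2. Bump = 27. G_1 = 26.
G_1 = 26. HB_3(26) = 2·3^2 + 2·3 + 2. Bump = 42. G_2 = 41.

15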